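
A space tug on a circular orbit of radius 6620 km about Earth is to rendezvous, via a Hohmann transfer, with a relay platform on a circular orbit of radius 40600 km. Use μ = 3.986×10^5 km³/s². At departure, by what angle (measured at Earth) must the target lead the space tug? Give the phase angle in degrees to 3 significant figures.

φ = 100°

The Hohmann ellipse has a_t = (r₁ + r₂)/2 = 23610 km.
The half-period of the transfer ellipse is t = π√(a_t³/μ) = 18052 s.
Target angular speed ω₂ = √(μ/r₂³) = 7.7176×10^-5 rad/s.
Angle swept by the target during transfer: ω₂·t = 1.3932 rad = 79.82°.
The space tug traverses 180° on the transfer ellipse, so the target must lead by 180° − 79.82° = 100°.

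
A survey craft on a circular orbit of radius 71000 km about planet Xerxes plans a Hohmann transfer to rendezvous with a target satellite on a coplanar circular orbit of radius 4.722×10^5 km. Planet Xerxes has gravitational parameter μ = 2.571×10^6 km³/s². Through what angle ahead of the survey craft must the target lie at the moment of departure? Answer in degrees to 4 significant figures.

Transfer-ellipse semi-major axis a_t = (r₁ + r₂)/2 = (71000 + 4.722×10^5)/2 = 2.716×10^5 km.
Transfer time t = π√(a_t³/μ) = 2.773×10^5 s.
The target's mean motion on its circular orbit is ω₂ = √(μ/r₂³) = 4.942×10^-6 rad/s.
Angle swept by the target during transfer: ω₂·t = 1.3704 rad = 78.52°.
Arrival is 180° from departure on the ellipse, so φ = 180° − 78.52° = 101.5°.

φ = 101.5°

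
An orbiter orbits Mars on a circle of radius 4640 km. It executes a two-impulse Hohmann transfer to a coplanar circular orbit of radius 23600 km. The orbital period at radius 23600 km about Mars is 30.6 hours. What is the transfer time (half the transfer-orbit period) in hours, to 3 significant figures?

From Kepler's third law T² = 4π²r³/μ at r = 23600 km, T = 30.6 hours = 30.6 × 3600 s = 1.1016×10^5 s: μ = 4π²r³/T² = 42761.0 km³/s².
Transfer-ellipse semi-major axis a_t = (r₁ + r₂)/2 = (4640 + 23600)/2 = 14120 km.
Transfer time t = π√(a_t³/μ) = π√((14120)³ / 42761.0) = 25490 s.
Converting: 25490 s ÷ 3600 s/hour = 7.08 hours.

t = 7.08 hours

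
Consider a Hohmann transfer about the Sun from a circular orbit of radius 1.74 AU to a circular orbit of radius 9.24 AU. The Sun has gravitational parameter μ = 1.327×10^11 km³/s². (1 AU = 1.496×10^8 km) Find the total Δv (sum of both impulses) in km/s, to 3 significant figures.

In km: r₁ = 1.74 × 1.496×10^8 = 2.60304×10^8 km; r₂ = 9.24 × 1.496×10^8 = 1.382304×10^9 km.
The Hohmann ellipse has a_t = (r₁ + r₂)/2 = 8.21304×10^8 km.
At r₁ the circular-orbit speed is v₁ = √(μ/r₁) = 22.5785 km/s.
Transfer-orbit speed at r₁ (vis-viva): v_p = √[μ(2/r₁ − 1/a_t)] = 29.2917 km/s.
First burn Δv₁ = |v_p − v₁| = 6.7132 km/s.
Circular speed at r₂: v₂ = √(μ/r₂) = 9.7979 km/s.
Transfer-orbit speed at r₂: v_a = √[μ(2/r₂ − 1/a_t)] = 5.5160 km/s.
Second burn Δv₂ = |v₂ − v_a| = 4.2819 km/s.
Δv = Δv₁ + Δv₂ = 6.7132 + 4.2819 = 11.00 km/s.

Δv = 11.0 km/s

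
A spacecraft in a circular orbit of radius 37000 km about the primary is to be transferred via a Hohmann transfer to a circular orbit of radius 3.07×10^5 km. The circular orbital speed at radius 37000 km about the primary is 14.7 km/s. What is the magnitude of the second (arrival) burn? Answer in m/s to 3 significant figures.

Δv₂ = 2740 m/s

From the circular-orbit relation v² = μ/r at r = 37000 km: μ = v²r = (14.7)² × 37000 = 7.99533×10^6 km³/s².
The Hohmann ellipse has a_t = (r₁ + r₂)/2 = 1.720×10^5 km.
On the circular orbit at r = 3.070×10^5 km, v_c = √(μ/r) = 5.103 km/s.
Vis-viva on the transfer ellipse at r = 3.070×10^5 km gives v_t = √[μ(2/r − 1/a_t)] = 2.367 km/s.
Δv₂ = |v_t − v_c| = |2.367 − 5.103| = 2.736 km/s.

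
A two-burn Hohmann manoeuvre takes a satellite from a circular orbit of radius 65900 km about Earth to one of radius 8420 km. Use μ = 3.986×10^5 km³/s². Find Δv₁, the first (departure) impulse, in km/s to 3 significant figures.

The Hohmann ellipse has a_t = (r₁ + r₂)/2 = 37160 km.
On the circular orbit at r = 65900 km, v_c = √(μ/r) = 2.4594 km/s.
Transfer-orbit speed at the same r (vis-viva, a = a_t): v_t = √[μ(2/r − 1/a_t)] = 1.1707 km/s.
Δv₁ = |v_t − v_c| = |1.1707 − 2.4594| = 1.289 km/s.

Δv₁ = 1.29 km/s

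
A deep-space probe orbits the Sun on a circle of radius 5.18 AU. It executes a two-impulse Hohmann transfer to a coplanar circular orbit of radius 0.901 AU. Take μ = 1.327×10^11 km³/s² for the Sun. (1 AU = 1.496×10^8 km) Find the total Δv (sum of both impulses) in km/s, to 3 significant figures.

In km: r₁ = 5.18 × 1.496×10^8 = 7.74928×10^8 km; r₂ = 0.901 × 1.496×10^8 = 1.347896×10^8 km.
Transfer-ellipse semi-major axis a_t = (r₁ + r₂)/2 = (7.74928×10^8 + 1.347896×10^8)/2 = 4.548588×10^8 km.
Circular speed at r₁: v₁ = √(μ/r₁) = √(1.327×10^11/7.74928×10^8) = 13.0859 km/s.
Transfer-orbit speed at r₁ (vis-viva): v_a = √[μ(2/r₁ − 1/a_t)] = 7.12352 km/s.
First burn Δv₁ = |v_a − v₁| = 5.962 km/s.
At r₂, v₂ = √(μ/r₂) = 31.3767 km/s.
Transfer-orbit speed at r₂: v_p = √[μ(2/r₂ − 1/a_t)] = 40.9543 km/s.
Second burn Δv₂ = |v₂ − v_p| = 9.578 km/s.
Δv = Δv₁ + Δv₂ = 5.962 + 9.578 = 15.54 km/s.

Δv = 15.5 km/s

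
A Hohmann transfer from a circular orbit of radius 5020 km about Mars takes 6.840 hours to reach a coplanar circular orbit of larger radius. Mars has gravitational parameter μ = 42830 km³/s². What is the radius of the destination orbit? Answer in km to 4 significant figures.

Transfer time t = 6.840 hours = 24624 s, and t = π√(a_t³/μ).
So a_t = (μ t²/π²)^(1/3) = (42830 × (24624)² / π²)^(1/3) = 13806 km.
Since a_t = (r₁ + r₂)/2, r₂ = 2a_t − r₁ = 2×13806 − 5020 = 22592 km.

r₂ = 22590 km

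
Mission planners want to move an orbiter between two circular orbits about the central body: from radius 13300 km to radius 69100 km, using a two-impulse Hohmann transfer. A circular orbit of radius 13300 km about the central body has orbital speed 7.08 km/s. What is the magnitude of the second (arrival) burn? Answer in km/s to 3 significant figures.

From the circular-orbit relation v² = μ/r at r = 13300 km: μ = v²r = (7.08)² × 13300 = 6.66681×10^5 km³/s².
The Hohmann ellipse has a_t = (r₁ + r₂)/2 = 41200 km.
Circular speed at r = 69100 km: v_c = √(μ/r) = 3.106 km/s.
Transfer-orbit speed at the same r (vis-viva, a = a_t): v_t = √[μ(2/r − 1/a_t)] = 1.765 km/s.
Δv₂ = |v_t − v_c| = |1.765 − 3.106| = 1.341 km/s.

Δv₂ = 1.34 km/s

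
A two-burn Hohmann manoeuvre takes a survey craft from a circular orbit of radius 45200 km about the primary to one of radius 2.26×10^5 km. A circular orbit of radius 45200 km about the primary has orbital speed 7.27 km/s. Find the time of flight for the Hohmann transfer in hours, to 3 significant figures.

t = 28.2 hours

From the circular-orbit relation v² = μ/r at r = 45200 km: μ = v²r = (7.27)² × 45200 = 2.38895×10^6 km³/s².
Semi-major axis of the transfer orbit: a_t = (45200 + 2.260×10^5)/2 = 1.356×10^5 km.
By Kepler's third law the transfer-orbit period is T = 2π√(a_t³/μ), so t = T/2 = 1.015×10^5 s.
Converting: 1.015×10^5 s ÷ 3600 s/hour = 28.2 hours.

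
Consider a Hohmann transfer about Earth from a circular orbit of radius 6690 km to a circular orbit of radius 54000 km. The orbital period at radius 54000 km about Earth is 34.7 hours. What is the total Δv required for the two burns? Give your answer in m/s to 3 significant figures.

From Kepler's third law T² = 4π²r³/μ at r = 54000 km, T = 34.7 hours = 34.7 × 3600 s = 1.2492×10^5 s: μ = 4π²r³/T² = 3.98361×10^5 km³/s².
The Hohmann ellipse has a_t = (r₁ + r₂)/2 = 30345 km.
Circular speed at r₁: v₁ = √(μ/r₁) = √(3.98361×10^5/6690) = 7.7166 km/s.
On the transfer ellipse at r₁, v² = μ(2/r − 1/a) gives v_p = √[μ(2/r₁ − 1/a_t)] = 10.294 km/s.
First burn Δv₁ = |v_p − v₁| = 2.577 km/s.
Circular speed at r₂: v₂ = √(μ/r₂) = 2.716 km/s.
Transfer-orbit speed at r₂: v_a = √[μ(2/r₂ − 1/a_t)] = 1.275 km/s.
Second burn Δv₂ = |v₂ − v_a| = 1.441 km/s.
Δv = Δv₁ + Δv₂ = 2.577 + 1.441 = 4.018 km/s.

Δv = 4020 m/s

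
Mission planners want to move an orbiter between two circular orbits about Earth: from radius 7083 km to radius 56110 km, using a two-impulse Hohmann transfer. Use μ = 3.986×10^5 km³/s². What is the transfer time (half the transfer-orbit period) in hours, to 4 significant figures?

t = 7.763 hours

Transfer-ellipse semi-major axis a_t = (r₁ + r₂)/2 = (7083 + 56110)/2 = 31596.5 km.
Half the transfer-orbit period gives t = π√(a_t³/μ) = 27947 s.
Converting: 27947 s ÷ 3600 s/hour = 7.763 hours.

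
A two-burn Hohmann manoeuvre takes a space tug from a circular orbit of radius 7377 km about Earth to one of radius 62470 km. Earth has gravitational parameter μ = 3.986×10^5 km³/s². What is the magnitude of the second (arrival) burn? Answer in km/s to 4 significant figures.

Δv₂ = 1.365 km/s

Transfer-ellipse semi-major axis a_t = (r₁ + r₂)/2 = (7377 + 62470)/2 = 34923.5 km.
Circular speed at r = 62470 km: v_c = √(μ/r) = 2.526 km/s.
Transfer-orbit speed at the same r (vis-viva, a = a_t): v_t = √[μ(2/r − 1/a_t)] = 1.161 km/s.
Δv₂ = |v_t − v_c| = |1.161 − 2.526| = 1.365 km/s.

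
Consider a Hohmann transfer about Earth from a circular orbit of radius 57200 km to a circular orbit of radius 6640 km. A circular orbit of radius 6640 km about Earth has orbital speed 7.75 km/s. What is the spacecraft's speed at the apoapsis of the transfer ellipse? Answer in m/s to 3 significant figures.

From the circular-orbit relation v² = μ/r at r = 6640 km: μ = v²r = (7.75)² × 6640 = 3.98815×10^5 km³/s².
Semi-major axis of the transfer orbit: a_t = (57200 + 6640)/2 = 31920 km.
The apoapsis of the transfer ellipse is at r = 57200 km.
Applying v² = μ(2/r − 1/a_t): v = 1.204 km/s.

v = 1200 m/s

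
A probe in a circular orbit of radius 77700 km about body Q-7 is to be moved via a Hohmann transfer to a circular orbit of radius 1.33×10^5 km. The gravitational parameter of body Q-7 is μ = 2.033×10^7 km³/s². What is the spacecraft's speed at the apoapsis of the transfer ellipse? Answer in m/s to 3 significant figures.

v = 10600 m/s

Semi-major axis of the transfer orbit: a_t = (77700 + 1.330×10^5)/2 = 1.0535×10^5 km.
The apoapsis of the transfer ellipse is at r = 1.330×10^5 km.
Applying v² = μ(2/r − 1/a_t): v = 10.62 km/s.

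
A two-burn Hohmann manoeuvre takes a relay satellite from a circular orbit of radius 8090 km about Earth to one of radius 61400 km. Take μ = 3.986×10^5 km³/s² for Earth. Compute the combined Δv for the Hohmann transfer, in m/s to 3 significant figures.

Δv = 3630 m/s

Transfer-ellipse semi-major axis a_t = (r₁ + r₂)/2 = (8090 + 61400)/2 = 34745 km.
Circular speed at r₁: v₁ = √(μ/r₁) = √(3.986×10^5/8090) = 7.019 km/s.
On the transfer ellipse at r₁, vis-viva gives v_p = √[μ(2/r₁ − 1/a_t)] = 9.331 km/s.
First burn Δv₁ = |v_p − v₁| = 2.312 km/s.
Circular speed at r₂: v₂ = √(μ/r₂) = 2.5479 km/s.
Transfer-orbit speed at r₂: v_a = √[μ(2/r₂ − 1/a_t)] = 1.2295 km/s.
Second burn Δv₂ = |v₂ − v_a| = 1.318 km/s.
Δv = Δv₁ + Δv₂ = 2.312 + 1.318 = 3.630 km/s.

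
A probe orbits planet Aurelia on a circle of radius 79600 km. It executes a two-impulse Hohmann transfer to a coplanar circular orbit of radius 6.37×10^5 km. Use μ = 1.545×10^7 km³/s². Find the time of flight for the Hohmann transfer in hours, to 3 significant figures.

t = 47.6 hours

Transfer-ellipse semi-major axis a_t = (r₁ + r₂)/2 = (79600 + 6.370×10^5)/2 = 3.583×10^5 km.
Transfer time t = π√(a_t³/μ) = π√((3.583×10^5)³ / 1.545×10^7) = 1.714×10^5 s.
Converting: 1.714×10^5 s ÷ 3600 s/hour = 47.6 hours.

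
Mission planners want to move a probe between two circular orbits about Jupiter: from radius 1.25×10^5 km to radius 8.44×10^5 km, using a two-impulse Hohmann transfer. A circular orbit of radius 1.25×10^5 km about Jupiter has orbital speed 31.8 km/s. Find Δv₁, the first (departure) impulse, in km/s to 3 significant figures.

Δv₁ = 10.2 km/s

From the circular-orbit relation v² = μ/r at r = 1.25×10^5 km: μ = v²r = (31.8)² × 1.25×10^5 = 1.26405×10^8 km³/s².
Semi-major axis of the transfer orbit: a_t = (1.250×10^5 + 8.440×10^5)/2 = 4.845×10^5 km.
Circular speed at r = 1.250×10^5 km: v_c = √(μ/r) = 31.80 km/s.
Transfer-orbit speed at the same r (vis-viva, a = a_t): v_t = √[μ(2/r − 1/a_t)] = 41.97 km/s.
Δv₁ = |v_t − v_c| = |41.97 − 31.80| = 10.17 km/s.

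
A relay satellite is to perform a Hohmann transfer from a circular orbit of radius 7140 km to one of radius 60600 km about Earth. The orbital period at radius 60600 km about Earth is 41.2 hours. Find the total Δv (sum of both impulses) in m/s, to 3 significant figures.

Δv = 3910 m/s

From Kepler's third law T² = 4π²r³/μ at r = 60600 km, T = 41.2 hours = 41.2 × 3600 s = 1.4832×10^5 s: μ = 4π²r³/T² = 3.99373×10^5 km³/s².
Transfer-ellipse semi-major axis a_t = (r₁ + r₂)/2 = (7140 + 60600)/2 = 33870 km.
Circular speed at r₁: v₁ = √(μ/r₁) = √(3.99373×10^5/7140) = 7.4789 km/s.
Transfer-orbit speed at r₁ (v² = μ(2/r − 1/a)): v_p = √[μ(2/r₁ − 1/a_t)] = 10.004 km/s.
First burn Δv₁ = |v_p − v₁| = 2.525 km/s.
Circular speed at r₂: v₂ = √(μ/r₂) = 2.567 km/s.
Transfer-orbit speed at r₂: v_a = √[μ(2/r₂ − 1/a_t)] = 1.179 km/s.
Second burn Δv₂ = |v₂ − v_a| = 1.388 km/s.
Δv = Δv₁ + Δv₂ = 2.525 + 1.388 = 3.913 km/s.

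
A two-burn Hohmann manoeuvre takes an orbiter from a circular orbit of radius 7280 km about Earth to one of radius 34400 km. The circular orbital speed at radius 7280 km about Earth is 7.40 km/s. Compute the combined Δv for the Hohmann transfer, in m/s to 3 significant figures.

Δv = 3500 m/s

From the circular-orbit relation v² = μ/r at r = 7280 km: μ = v²r = (7.40)² × 7280 = 3.98653×10^5 km³/s².
Semi-major axis of the transfer orbit: a_t = (7280 + 34400)/2 = 20840 km.
Circular speed at r₁: v₁ = √(μ/r₁) = √(3.98653×10^5/7280) = 7.4000 km/s.
On the transfer ellipse at r₁, vis-viva gives v_p = √[μ(2/r₁ − 1/a_t)] = 9.5074 km/s.
First burn Δv₁ = |v_p − v₁| = 2.1074 km/s.
Circular speed at r₂: v₂ = √(μ/r₂) = 3.4042 km/s.
Transfer-orbit speed at r₂: v_a = √[μ(2/r₂ − 1/a_t)] = 2.0120 km/s.
Second burn Δv₂ = |v₂ − v_a| = 1.3922 km/s.
Δv = Δv₁ + Δv₂ = 2.1074 + 1.3922 = 3.500 km/s.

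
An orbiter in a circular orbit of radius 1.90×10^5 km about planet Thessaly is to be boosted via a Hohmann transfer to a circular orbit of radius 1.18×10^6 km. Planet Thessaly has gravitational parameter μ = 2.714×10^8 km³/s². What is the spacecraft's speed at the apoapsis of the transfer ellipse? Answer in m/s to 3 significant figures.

v = 7990 m/s

Semi-major axis of the transfer orbit: a_t = (1.900×10^5 + 1.180×10^6)/2 = 6.850×10^5 km.
At apoapsis, r = 1.180×10^6 km.
From the vis-viva equation, v = √[μ(2/r − 1/a_t)] = 7.987 km/s.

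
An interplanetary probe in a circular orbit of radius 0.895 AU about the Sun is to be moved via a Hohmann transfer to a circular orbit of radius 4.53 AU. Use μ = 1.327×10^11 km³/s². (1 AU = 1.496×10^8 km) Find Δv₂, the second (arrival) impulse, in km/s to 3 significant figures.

In km: r₁ = 0.895 × 1.496×10^8 = 1.33892×10^8 km; r₂ = 4.53 × 1.496×10^8 = 6.77688×10^8 km.
Transfer-ellipse semi-major axis a_t = (r₁ + r₂)/2 = (1.33892×10^8 + 6.77688×10^8)/2 = 4.0579×10^8 km.
On the circular orbit at r = 6.77688×10^8 km, v_c = √(μ/r) = 13.993 km/s.
Transfer-orbit speed at the same r (vis-viva, a = a_t): v_t = √[μ(2/r − 1/a_t)] = 8.0380 km/s.
Δv₂ = |v_t − v_c| = |8.0380 − 13.993| = 5.955 km/s.

Δv₂ = 5.96 km/s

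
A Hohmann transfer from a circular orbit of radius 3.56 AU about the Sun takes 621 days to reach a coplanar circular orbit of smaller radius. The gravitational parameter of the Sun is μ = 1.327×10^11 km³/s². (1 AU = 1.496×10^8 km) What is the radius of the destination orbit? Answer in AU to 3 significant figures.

In km: r₁ = 3.56 × 1.496×10^8 = 5.32576×10^8 km.
Transfer time t = 621 days = 5.36544×10^7 s, and t = π√(a_t³/μ).
So a_t = (μ t²/π²)^(1/3) = (1.327×10^11 × (5.36544×10^7)² / π²)^(1/3) = 3.3827×10^8 km.
Since a_t = (r₁ + r₂)/2, r₂ = 2a_t − r₁ = 2×3.3827×10^8 − 5.32576×10^8 = 1.43964×10^8 km.
In AU: r₂ = 1.43964×10^8 / 1.496×10^8 = 0.962 AU.

r₂ = 0.962 AU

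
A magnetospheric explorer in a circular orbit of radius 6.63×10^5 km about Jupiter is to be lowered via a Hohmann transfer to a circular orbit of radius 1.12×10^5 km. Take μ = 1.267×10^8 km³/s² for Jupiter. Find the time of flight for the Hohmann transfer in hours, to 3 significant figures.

t = 18.7 hours

Transfer-ellipse semi-major axis a_t = (r₁ + r₂)/2 = (6.630×10^5 + 1.120×10^5)/2 = 3.875×10^5 km.
Transfer time t = π√(a_t³/μ) = π√((3.875×10^5)³ / 1.267×10^8) = 67320 s.
Converting: 67320 s ÷ 3600 s/hour = 18.7 hours.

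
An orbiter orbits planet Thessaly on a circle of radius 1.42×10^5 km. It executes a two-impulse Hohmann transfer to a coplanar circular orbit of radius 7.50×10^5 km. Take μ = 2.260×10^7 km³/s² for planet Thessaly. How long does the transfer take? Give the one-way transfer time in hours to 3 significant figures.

Transfer-ellipse semi-major axis a_t = (r₁ + r₂)/2 = (1.420×10^5 + 7.500×10^5)/2 = 4.460×10^5 km.
By Kepler's third law the transfer-orbit period is T = 2π√(a_t³/μ), so t = T/2 = 1.968×10^5 s.
Converting: 1.968×10^5 s ÷ 3600 s/hour = 54.7 hours.

t = 54.7 hours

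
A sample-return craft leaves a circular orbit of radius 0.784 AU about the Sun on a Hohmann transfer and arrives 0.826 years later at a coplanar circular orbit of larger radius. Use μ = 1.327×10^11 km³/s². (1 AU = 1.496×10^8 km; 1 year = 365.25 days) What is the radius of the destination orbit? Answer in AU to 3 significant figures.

r₂ = 2.01 AU

In km: r₁ = 0.784 × 1.496×10^8 = 1.172864×10^8 km.
Transfer time t = 0.826 years × 365.25 × 86400 s = 2.60665776×10^7 s, and t = π√(a_t³/μ).
So a_t = (μ t²/π²)^(1/3) = (1.327×10^11 × (2.60665776×10^7)² / π²)^(1/3) = 2.0905×10^8 km.
Since a_t = (r₁ + r₂)/2, r₂ = 2a_t − r₁ = 2×2.0905×10^8 − 1.172864×10^8 = 3.008136×10^8 km.
In AU: r₂ = 3.008136×10^8 / 1.496×10^8 = 2.01 AU.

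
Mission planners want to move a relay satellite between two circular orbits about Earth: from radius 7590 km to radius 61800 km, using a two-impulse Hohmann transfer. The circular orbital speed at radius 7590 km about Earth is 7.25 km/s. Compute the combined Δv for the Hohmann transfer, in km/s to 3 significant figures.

From the circular-orbit relation v² = μ/r at r = 7590 km: μ = v²r = (7.25)² × 7590 = 3.98949×10^5 km³/s².
Semi-major axis of the transfer orbit: a_t = (7590 + 61800)/2 = 34695 km.
Circular speed at r₁: v₁ = √(μ/r₁) = √(3.98949×10^5/7590) = 7.250 km/s.
On the transfer ellipse at r₁, vis-viva equation gives v_p = √[μ(2/r₁ − 1/a_t)] = 9.676 km/s.
First burn Δv₁ = |v_p − v₁| = 2.426 km/s.
Circular speed at r₂: v₂ = √(μ/r₂) = 2.5408 km/s.
Transfer-orbit speed at r₂: v_a = √[μ(2/r₂ − 1/a_t)] = 1.1884 km/s.
Second burn Δv₂ = |v₂ − v_a| = 1.352 km/s.
Δv = Δv₁ + Δv₂ = 2.426 + 1.352 = 3.778 km/s.

Δv = 3.78 km/s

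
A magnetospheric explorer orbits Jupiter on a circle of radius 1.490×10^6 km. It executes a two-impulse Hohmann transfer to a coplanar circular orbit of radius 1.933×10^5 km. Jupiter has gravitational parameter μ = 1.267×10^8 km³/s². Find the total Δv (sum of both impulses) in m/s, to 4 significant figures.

Semi-major axis of the transfer orbit: a_t = (1.490×10^6 + 1.933×10^5)/2 = 8.4165×10^5 km.
Circular speed at r₁: v₁ = √(μ/r₁) = √(1.267×10^8/1.490×10^6) = 9.221 km/s.
On the transfer ellipse at r₁, v² = μ(2/r − 1/a) gives v_a = √[μ(2/r₁ − 1/a_t)] = 4.419 km/s.
First burn Δv₁ = |v_a − v₁| = 4.802 km/s.
Circular speed at r₂: v₂ = √(μ/r₂) = 25.602 km/s.
Transfer-orbit speed at r₂: v_p = √[μ(2/r₂ − 1/a_t)] = 34.064 km/s.
Second burn Δv₂ = |v₂ − v_p| = 8.462 km/s.
Δv = Δv₁ + Δv₂ = 4.802 + 8.462 = 13.26 km/s.

Δv = 13260 m/s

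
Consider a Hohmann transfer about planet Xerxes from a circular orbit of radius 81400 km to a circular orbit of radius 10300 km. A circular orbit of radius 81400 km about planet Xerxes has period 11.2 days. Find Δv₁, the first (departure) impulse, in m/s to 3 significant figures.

Δv₁ = 278 m/s

From Kepler's third law T² = 4π²r³/μ at r = 81400 km, T = 11.2 days = 11.2 × 86400 s = 9.6768×10^5 s: μ = 4π²r³/T² = 22738.9 km³/s².
The Hohmann ellipse has a_t = (r₁ + r₂)/2 = 45850 km.
Circular speed at r = 81400 km: v_c = √(μ/r) = 0.5285 km/s.
Transfer-orbit speed at the same r (vis-viva, a = a_t): v_t = √[μ(2/r − 1/a_t)] = 0.2505 km/s.
Δv₁ = |v_t − v_c| = |0.2505 − 0.5285| = 0.2780 km/s.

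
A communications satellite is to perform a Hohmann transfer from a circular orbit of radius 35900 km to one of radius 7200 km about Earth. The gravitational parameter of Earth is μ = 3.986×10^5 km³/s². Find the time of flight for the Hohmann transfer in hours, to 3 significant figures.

Transfer-ellipse semi-major axis a_t = (r₁ + r₂)/2 = (35900 + 7200)/2 = 21550 km.
Transfer time t = π√(a_t³/μ) = π√((21550)³ / 3.986×10^5) = 15740 s.
Converting: 15740 s ÷ 3600 s/hour = 4.37 hours.

t = 4.37 hours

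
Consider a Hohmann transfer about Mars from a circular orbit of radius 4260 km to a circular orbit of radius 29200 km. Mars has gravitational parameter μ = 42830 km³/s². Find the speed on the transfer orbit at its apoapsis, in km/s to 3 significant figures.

v = 0.611 km/s

The Hohmann ellipse has a_t = (r₁ + r₂)/2 = 16730 km.
At apoapsis, r = 29200 km.
Applying v² = μ(2/r − 1/a_t): v = 0.6111 km/s.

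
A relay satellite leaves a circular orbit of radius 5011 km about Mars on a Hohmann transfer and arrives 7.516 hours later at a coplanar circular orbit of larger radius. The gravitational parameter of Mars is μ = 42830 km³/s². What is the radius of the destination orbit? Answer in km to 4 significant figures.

r₂ = 24390 km

Transfer time t = 7.516 hours = 27057.6 s, and t = π√(a_t³/μ).
So a_t = (μ t²/π²)^(1/3) = (42830 × (27057.6)² / π²)^(1/3) = 14701 km.
Since a_t = (r₁ + r₂)/2, r₂ = 2a_t − r₁ = 2×14701 − 5011 = 24391 km.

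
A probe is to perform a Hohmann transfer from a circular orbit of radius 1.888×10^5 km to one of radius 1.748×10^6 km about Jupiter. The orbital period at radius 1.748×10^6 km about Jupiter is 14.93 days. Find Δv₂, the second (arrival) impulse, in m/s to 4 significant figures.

From Kepler's third law T² = 4π²r³/μ at r = 1.748×10^6 km, T = 14.93 days = 14.93 × 86400 s = 1.289952×10^6 s: μ = 4π²r³/T² = 1.26718×10^8 km³/s².
Transfer-ellipse semi-major axis a_t = (r₁ + r₂)/2 = (1.888×10^5 + 1.748×10^6)/2 = 9.684×10^5 km.
Circular speed at r = 1.748×10^6 km: v_c = √(μ/r) = 8.514 km/s.
Vis-viva on the transfer ellipse at r = 1.748×10^6 km gives v_t = √[μ(2/r − 1/a_t)] = 3.759 km/s.
Δv₂ = |v_t − v_c| = |3.759 − 8.514| = 4.755 km/s.

Δv₂ = 4755 m/s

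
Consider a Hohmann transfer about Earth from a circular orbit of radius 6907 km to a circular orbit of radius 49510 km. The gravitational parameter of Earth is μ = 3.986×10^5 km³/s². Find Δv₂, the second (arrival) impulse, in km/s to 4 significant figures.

Transfer-ellipse semi-major axis a_t = (r₁ + r₂)/2 = (6907 + 49510)/2 = 28208.5 km.
Circular speed at r = 49510 km: v_c = √(μ/r) = 2.837 km/s.
Transfer-orbit speed at the same r (vis-viva, a = a_t): v_t = √[μ(2/r − 1/a_t)] = 1.404 km/s.
Δv₂ = |v_t − v_c| = |1.404 − 2.837| = 1.433 km/s.

Δv₂ = 1.433 km/s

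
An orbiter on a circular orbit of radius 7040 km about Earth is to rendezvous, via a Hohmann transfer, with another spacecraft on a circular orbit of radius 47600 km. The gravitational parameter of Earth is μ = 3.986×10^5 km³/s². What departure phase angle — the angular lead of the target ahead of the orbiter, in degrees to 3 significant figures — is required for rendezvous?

φ = 102°

Transfer-ellipse semi-major axis a_t = (r₁ + r₂)/2 = (7040 + 47600)/2 = 27320 km.
Transfer time t = π√(a_t³/μ) = 22470 s.
The target's mean motion on its circular orbit is ω₂ = √(μ/r₂³) = 6.079×10^-5 rad/s.
Angle swept by the target during transfer: ω₂·t = 1.366 rad = 78.27°.
The orbiter traverses 180° on the transfer ellipse, so the target must lead by 180° − 78.27° = 102°.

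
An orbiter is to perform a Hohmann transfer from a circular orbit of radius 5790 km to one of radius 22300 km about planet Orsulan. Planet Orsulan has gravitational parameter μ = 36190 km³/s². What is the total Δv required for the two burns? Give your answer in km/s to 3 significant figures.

Δv = 1.11 km/s

Semi-major axis of the transfer orbit: a_t = (5790 + 22300)/2 = 14045 km.
At r₁ the circular-orbit speed is v₁ = √(μ/r₁) = 2.5001 km/s.
Transfer-orbit speed at r₁ (vis-viva): v_p = √[μ(2/r₁ − 1/a_t)] = 3.1503 km/s.
First burn Δv₁ = |v_p − v₁| = 0.6502 km/s.
At r₂, v₂ = √(μ/r₂) = 1.2739 km/s.
Transfer-orbit speed at r₂: v_a = √[μ(2/r₂ − 1/a_t)] = 0.81794 km/s.
Second burn Δv₂ = |v₂ − v_a| = 0.4560 km/s.
Total Δv = Δv₁ + Δv₂ = 1.106 km/s.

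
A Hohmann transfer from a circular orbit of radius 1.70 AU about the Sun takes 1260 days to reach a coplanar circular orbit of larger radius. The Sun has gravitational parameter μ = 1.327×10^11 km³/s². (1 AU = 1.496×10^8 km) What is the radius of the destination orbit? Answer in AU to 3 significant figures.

In km: r₁ = 1.70 × 1.496×10^8 = 2.5432×10^8 km.
Transfer time t = 1260 days = 1.08864×10^8 s, and t = π√(a_t³/μ).
So a_t = (μ t²/π²)^(1/3) = (1.327×10^11 × (1.08864×10^8)² / π²)^(1/3) = 5.4214×10^8 km.
Since a_t = (r₁ + r₂)/2, r₂ = 2a_t − r₁ = 2×5.4214×10^8 − 2.5432×10^8 = 8.2996×10^8 km.
In AU: r₂ = 8.2996×10^8 / 1.496×10^8 = 5.55 AU.

r₂ = 5.55 AU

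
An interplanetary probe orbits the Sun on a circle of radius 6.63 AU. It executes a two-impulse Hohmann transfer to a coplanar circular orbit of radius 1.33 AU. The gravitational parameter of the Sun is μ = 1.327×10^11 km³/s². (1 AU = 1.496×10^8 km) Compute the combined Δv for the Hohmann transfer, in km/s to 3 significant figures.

In km: r₁ = 6.63 × 1.496×10^8 = 9.91848×10^8 km; r₂ = 1.33 × 1.496×10^8 = 1.98968×10^8 km.
Semi-major axis of the transfer orbit: a_t = (9.91848×10^8 + 1.98968×10^8)/2 = 5.95408×10^8 km.
At r₁ the circular-orbit speed is v₁ = √(μ/r₁) = 11.5668 km/s.
On the transfer ellipse at r₁, vis-viva gives v_a = √[μ(2/r₁ − 1/a_t)] = 6.68647 km/s.
First burn Δv₁ = |v_a − v₁| = 4.880 km/s.
At r₂, v₂ = √(μ/r₂) = 25.825 km/s.
Transfer-orbit speed at r₂: v_p = √[μ(2/r₂ − 1/a_t)] = 33.332 km/s.
Second burn Δv₂ = |v₂ − v_p| = 7.507 km/s.
Δv = Δv₁ + Δv₂ = 4.880 + 7.507 = 12.39 km/s.

Δv = 12.4 km/s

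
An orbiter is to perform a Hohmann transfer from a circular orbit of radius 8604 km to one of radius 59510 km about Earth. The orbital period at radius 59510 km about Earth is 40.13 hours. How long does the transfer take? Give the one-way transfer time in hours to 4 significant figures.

t = 8.687 hours

From Kepler's third law T² = 4π²r³/μ at r = 59510 km, T = 40.13 hours = 40.13 × 3600 s = 1.44468×10^5 s: μ = 4π²r³/T² = 3.98645×10^5 km³/s².
Transfer-ellipse semi-major axis a_t = (r₁ + r₂)/2 = (8604 + 59510)/2 = 34057 km.
Half the transfer-orbit period gives t = π√(a_t³/μ) = 31273 s.
Converting: 31273 s ÷ 3600 s/hour = 8.687 hours.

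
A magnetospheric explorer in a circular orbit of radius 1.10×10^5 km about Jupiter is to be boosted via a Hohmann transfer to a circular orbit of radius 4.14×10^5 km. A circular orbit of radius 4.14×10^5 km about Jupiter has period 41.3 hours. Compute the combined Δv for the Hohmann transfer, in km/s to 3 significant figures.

Δv = 14.9 km/s

From Kepler's third law T² = 4π²r³/μ at r = 4.14×10^5 km, T = 41.3 hours = 41.3 × 3600 s = 1.4868×10^5 s: μ = 4π²r³/T² = 1.26723×10^8 km³/s².
Semi-major axis of the transfer orbit: a_t = (1.100×10^5 + 4.140×10^5)/2 = 2.620×10^5 km.
Circular speed at r₁: v₁ = √(μ/r₁) = √(1.26723×10^8/1.100×10^5) = 33.942 km/s.
Transfer-orbit speed at r₁ (v² = μ(2/r − 1/a)): v_p = √[μ(2/r₁ − 1/a_t)] = 42.666 km/s.
First burn Δv₁ = |v_p − v₁| = 8.724 km/s.
Circular speed at r₂: v₂ = √(μ/r₂) = 17.4956 km/s.
Transfer-orbit speed at r₂: v_a = √[μ(2/r₂ − 1/a_t)] = 11.3364 km/s.
Second burn Δv₂ = |v₂ − v_a| = 6.159 km/s.
Total Δv = Δv₁ + Δv₂ = 14.88 km/s.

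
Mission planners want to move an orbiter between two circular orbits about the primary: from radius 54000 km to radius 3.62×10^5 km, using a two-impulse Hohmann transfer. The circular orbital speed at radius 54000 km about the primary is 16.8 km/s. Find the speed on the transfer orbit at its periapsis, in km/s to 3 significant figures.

v = 22.2 km/s

From the circular-orbit relation v² = μ/r at r = 54000 km: μ = v²r = (16.8)² × 54000 = 1.52410×10^7 km³/s².
Transfer-ellipse semi-major axis a_t = (r₁ + r₂)/2 = (54000 + 3.620×10^5)/2 = 2.080×10^5 km.
At periapsis, r = 54000 km.
Vis-viva: v = √[μ(2/r − 1/a_t)] = √[1.52410×10^7 × (2/54000 − 1/2.080×10^5)] = 22.16 km/s.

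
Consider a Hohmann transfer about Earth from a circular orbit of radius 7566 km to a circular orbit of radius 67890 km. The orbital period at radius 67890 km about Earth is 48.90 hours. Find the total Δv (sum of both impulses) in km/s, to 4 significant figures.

Δv = 3.816 km/s

From Kepler's third law T² = 4π²r³/μ at r = 67890 km, T = 48.90 hours = 48.90 × 3600 s = 1.7604×10^5 s: μ = 4π²r³/T² = 3.98616×10^5 km³/s².
The Hohmann ellipse has a_t = (r₁ + r₂)/2 = 37728 km.
At r₁ the circular-orbit speed is v₁ = √(μ/r₁) = 7.2585 km/s.
Transfer-orbit speed at r₁ (v² = μ(2/r − 1/a)): v_p = √[μ(2/r₁ − 1/a_t)] = 9.7368 km/s.
First burn Δv₁ = |v_p − v₁| = 2.478 km/s.
At r₂, v₂ = √(μ/r₂) = 2.423 km/s.
Transfer-orbit speed at r₂: v_a = √[μ(2/r₂ − 1/a_t)] = 1.085 km/s.
Second burn Δv₂ = |v₂ − v_a| = 1.338 km/s.
Total Δv = Δv₁ + Δv₂ = 3.816 km/s.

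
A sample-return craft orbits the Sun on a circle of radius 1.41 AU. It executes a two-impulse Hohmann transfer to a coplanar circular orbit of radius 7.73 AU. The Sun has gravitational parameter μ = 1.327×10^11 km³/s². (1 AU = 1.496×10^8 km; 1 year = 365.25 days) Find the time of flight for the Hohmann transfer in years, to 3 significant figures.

t = 4.89 years

In km: r₁ = 1.41 × 1.496×10^8 = 2.10936×10^8 km; r₂ = 7.73 × 1.496×10^8 = 1.156408×10^9 km.
Transfer-ellipse semi-major axis a_t = (r₁ + r₂)/2 = (2.10936×10^8 + 1.156408×10^9)/2 = 6.83672×10^8 km.
Half the transfer-orbit period gives t = π√(a_t³/μ) = 1.542×10^8 s.
Converting: 1.542×10^8 s ÷ 3.15576×10^7 s/year (365.25 × 86400) = 4.89 years.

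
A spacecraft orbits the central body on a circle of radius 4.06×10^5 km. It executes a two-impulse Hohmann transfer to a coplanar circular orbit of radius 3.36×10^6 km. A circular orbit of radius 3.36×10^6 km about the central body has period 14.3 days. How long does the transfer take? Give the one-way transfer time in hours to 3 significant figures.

t = 72.0 hours

From Kepler's third law T² = 4π²r³/μ at r = 3.36×10^6 km, T = 14.3 days = 14.3 × 86400 s = 1.23552×10^6 s: μ = 4π²r³/T² = 9.81020×10^8 km³/s².
The Hohmann ellipse has a_t = (r₁ + r₂)/2 = 1.883×10^6 km.
By Kepler's third law the transfer-orbit period is T = 2π√(a_t³/μ), so t = T/2 = 2.592×10^5 s.
Converting: 2.592×10^5 s ÷ 3600 s/hour = 72.0 hours.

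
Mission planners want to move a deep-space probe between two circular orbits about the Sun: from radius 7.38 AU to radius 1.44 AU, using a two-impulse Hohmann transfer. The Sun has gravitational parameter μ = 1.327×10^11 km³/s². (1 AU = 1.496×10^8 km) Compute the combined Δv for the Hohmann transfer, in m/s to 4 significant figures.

In km: r₁ = 7.38 × 1.496×10^8 = 1.104048×10^9 km; r₂ = 1.44 × 1.496×10^8 = 2.15424×10^8 km.
Semi-major axis of the transfer orbit: a_t = (1.104048×10^9 + 2.15424×10^8)/2 = 6.59736×10^8 km.
Circular speed at r₁: v₁ = √(μ/r₁) = √(1.327×10^11/1.104048×10^9) = 10.9633 km/s.
On the transfer ellipse at r₁, v² = μ(2/r − 1/a) gives v_a = √[μ(2/r₁ − 1/a_t)] = 6.26475 km/s.
First burn Δv₁ = |v_a − v₁| = 4.699 km/s.
Circular speed at r₂: v₂ = √(μ/r₂) = 24.819 km/s.
Transfer-orbit speed at r₂: v_p = √[μ(2/r₂ − 1/a_t)] = 32.107 km/s.
Second burn Δv₂ = |v₂ − v_p| = 7.288 km/s.
Δv = Δv₁ + Δv₂ = 4.699 + 7.288 = 11.99 km/s.

Δv = 11990 m/s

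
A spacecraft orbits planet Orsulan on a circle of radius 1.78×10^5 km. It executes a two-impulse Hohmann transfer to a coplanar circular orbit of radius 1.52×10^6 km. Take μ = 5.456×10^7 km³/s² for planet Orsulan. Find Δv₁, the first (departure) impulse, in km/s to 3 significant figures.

Δv₁ = 5.92 km/s

Semi-major axis of the transfer orbit: a_t = (1.780×10^5 + 1.520×10^6)/2 = 8.490×10^5 km.
On the circular orbit at r = 1.780×10^5 km, v_c = √(μ/r) = 17.508 km/s.
Vis-viva on the transfer ellipse at r = 1.780×10^5 km gives v_t = √[μ(2/r − 1/a_t)] = 23.426 km/s.
Δv₁ = |v_t − v_c| = |23.426 − 17.508| = 5.918 km/s.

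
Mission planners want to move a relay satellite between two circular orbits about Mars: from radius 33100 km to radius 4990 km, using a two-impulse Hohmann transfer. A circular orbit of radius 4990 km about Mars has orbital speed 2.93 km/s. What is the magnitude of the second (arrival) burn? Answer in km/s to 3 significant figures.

From the circular-orbit relation v² = μ/r at r = 4990 km: μ = v²r = (2.93)² × 4990 = 42838.7 km³/s².
Transfer-ellipse semi-major axis a_t = (r₁ + r₂)/2 = (33100 + 4990)/2 = 19045 km.
On the circular orbit at r = 4990 km, v_c = √(μ/r) = 2.9300 km/s.
Vis-viva on the transfer ellipse at r = 4990 km gives v_t = √[μ(2/r − 1/a_t)] = 3.8627 km/s.
Δv₂ = |v_t − v_c| = |3.8627 − 2.9300| = 0.9327 km/s.

Δv₂ = 0.933 km/s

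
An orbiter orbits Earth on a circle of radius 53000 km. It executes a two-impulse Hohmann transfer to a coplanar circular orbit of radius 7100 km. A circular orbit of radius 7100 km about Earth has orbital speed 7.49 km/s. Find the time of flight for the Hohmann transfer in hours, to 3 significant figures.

From the circular-orbit relation v² = μ/r at r = 7100 km: μ = v²r = (7.49)² × 7100 = 3.98311×10^5 km³/s².
Transfer-ellipse semi-major axis a_t = (r₁ + r₂)/2 = (53000 + 7100)/2 = 30050 km.
Half the transfer-orbit period gives t = π√(a_t³/μ) = 25930 s.
Converting: 25930 s ÷ 3600 s/hour = 7.20 hours.

t = 7.20 hours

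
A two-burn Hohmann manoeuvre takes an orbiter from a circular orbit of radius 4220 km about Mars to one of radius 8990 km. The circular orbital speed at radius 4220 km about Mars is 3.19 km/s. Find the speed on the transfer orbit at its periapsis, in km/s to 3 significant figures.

From the circular-orbit relation v² = μ/r at r = 4220 km: μ = v²r = (3.19)² × 4220 = 42943.1 km³/s².
The Hohmann ellipse has a_t = (r₁ + r₂)/2 = 6605 km.
At periapsis, r = 4220 km.
From the vis-viva equation, v = √[μ(2/r − 1/a_t)] = 3.722 km/s.

v = 3.72 km/s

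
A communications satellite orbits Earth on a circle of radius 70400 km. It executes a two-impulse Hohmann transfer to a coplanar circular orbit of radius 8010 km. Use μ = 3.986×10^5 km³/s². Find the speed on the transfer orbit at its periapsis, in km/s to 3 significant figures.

Semi-major axis of the transfer orbit: a_t = (70400 + 8010)/2 = 39205 km.
The periapsis of the transfer ellipse is at r = 8010 km.
Applying v² = μ(2/r − 1/a_t): v = 9.453 km/s.

v = 9.45 km/s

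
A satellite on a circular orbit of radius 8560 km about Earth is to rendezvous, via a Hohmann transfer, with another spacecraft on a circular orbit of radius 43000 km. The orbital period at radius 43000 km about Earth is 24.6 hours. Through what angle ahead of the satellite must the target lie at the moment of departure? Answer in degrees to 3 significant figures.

φ = 96.4°

From Kepler's third law T² = 4π²r³/μ at r = 43000 km, T = 24.6 hours = 24.6 × 3600 s = 88560 s: μ = 4π²r³/T² = 4.00212×10^5 km³/s².
Transfer-ellipse semi-major axis a_t = (r₁ + r₂)/2 = (8560 + 43000)/2 = 25780 km.
The half-period of the transfer ellipse is t = π√(a_t³/μ) = 20556 s.
Target angular speed ω₂ = √(μ/r₂³) = 7.0948×10^-5 rad/s.
Angle swept by the target during transfer: ω₂·t = 1.4584 rad = 83.56°.
The satellite traverses 180° on the transfer ellipse, so the target must lead by 180° − 83.56° = 96.4°.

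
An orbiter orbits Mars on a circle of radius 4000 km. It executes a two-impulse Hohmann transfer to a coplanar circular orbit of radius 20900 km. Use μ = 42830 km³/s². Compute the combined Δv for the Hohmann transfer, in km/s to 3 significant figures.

The Hohmann ellipse has a_t = (r₁ + r₂)/2 = 12450 km.
At r₁ the circular-orbit speed is v₁ = √(μ/r₁) = 3.27223 km/s.
On the transfer ellipse at r₁, vis-viva gives v_p = √[μ(2/r₁ − 1/a_t)] = 4.23967 km/s.
First burn Δv₁ = |v_p − v₁| = 0.96744 km/s.
At r₂, v₂ = √(μ/r₂) = 1.43153 km/s.
Transfer-orbit speed at r₂: v_a = √[μ(2/r₂ − 1/a_t)] = 0.811421 km/s.
Second burn Δv₂ = |v₂ − v_a| = 0.62011 km/s.
Total Δv = Δv₁ + Δv₂ = 1.588 km/s.

Δv = 1.59 km/s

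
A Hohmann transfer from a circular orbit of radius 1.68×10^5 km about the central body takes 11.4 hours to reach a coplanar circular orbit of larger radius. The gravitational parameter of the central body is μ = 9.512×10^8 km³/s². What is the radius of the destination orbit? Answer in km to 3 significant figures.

Transfer time t = 11.4 hours = 41040 s, and t = π√(a_t³/μ).
So a_t = (μ t²/π²)^(1/3) = (9.512×10^8 × (41040)² / π²)^(1/3) = 5.4550×10^5 km.
Since a_t = (r₁ + r₂)/2, r₂ = 2a_t − r₁ = 2×5.4550×10^5 − 1.680×10^5 = 9.230×10^5 km.

r₂ = 9.23×10^5 km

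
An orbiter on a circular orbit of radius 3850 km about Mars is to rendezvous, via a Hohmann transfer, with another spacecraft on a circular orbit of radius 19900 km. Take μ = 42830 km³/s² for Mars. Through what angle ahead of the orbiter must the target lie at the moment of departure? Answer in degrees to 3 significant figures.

φ = 97.0°

Semi-major axis of the transfer orbit: a_t = (3850 + 19900)/2 = 11875 km.
Transfer time t = π√(a_t³/μ) = 19643.8 s.
Target angular speed ω₂ = √(μ/r₂³) = 7.37215×10^-5 rad/s.
Angle swept by the target during transfer: ω₂·t = 1.44817 rad = 82.97°.
The orbiter traverses 180° on the transfer ellipse, so the target must lead by 180° − 82.97° = 97.0°.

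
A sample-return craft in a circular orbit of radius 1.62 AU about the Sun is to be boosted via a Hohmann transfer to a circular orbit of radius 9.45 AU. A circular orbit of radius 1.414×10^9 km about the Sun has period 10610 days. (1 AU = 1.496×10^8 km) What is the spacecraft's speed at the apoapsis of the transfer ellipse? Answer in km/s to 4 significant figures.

v = 5.244 km/s

From Kepler's third law T² = 4π²r³/μ at r = 1.414×10^9 km, T = 10610 days = 10610 × 86400 s = 9.16704×10^8 s: μ = 4π²r³/T² = 1.32816×10^11 km³/s².
In km: r₁ = 1.62 × 1.496×10^8 = 2.42352×10^8 km; r₂ = 9.45 × 1.496×10^8 = 1.41372×10^9 km.
The Hohmann ellipse has a_t = (r₁ + r₂)/2 = 8.28036×10^8 km.
The apoapsis of the transfer ellipse is at r = 1.41372×10^9 km.
Vis-viva: v = √[μ(2/r − 1/a_t)] = √[1.32816×10^11 × (2/1.41372×10^9 − 1/8.28036×10^8)] = 5.244 km/s.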